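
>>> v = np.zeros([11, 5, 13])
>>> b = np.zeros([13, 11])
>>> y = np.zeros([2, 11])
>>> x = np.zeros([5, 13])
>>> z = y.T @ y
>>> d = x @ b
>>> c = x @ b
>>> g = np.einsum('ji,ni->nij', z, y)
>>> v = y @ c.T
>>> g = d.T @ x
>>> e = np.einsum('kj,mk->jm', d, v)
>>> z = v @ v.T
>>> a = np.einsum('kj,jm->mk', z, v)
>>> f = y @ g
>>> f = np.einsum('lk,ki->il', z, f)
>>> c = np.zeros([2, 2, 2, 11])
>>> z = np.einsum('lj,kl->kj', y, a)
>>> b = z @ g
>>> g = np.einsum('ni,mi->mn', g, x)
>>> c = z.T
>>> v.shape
(2, 5)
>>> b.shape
(5, 13)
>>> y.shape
(2, 11)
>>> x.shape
(5, 13)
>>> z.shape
(5, 11)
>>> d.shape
(5, 11)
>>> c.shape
(11, 5)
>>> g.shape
(5, 11)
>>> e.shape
(11, 2)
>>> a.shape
(5, 2)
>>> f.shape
(13, 2)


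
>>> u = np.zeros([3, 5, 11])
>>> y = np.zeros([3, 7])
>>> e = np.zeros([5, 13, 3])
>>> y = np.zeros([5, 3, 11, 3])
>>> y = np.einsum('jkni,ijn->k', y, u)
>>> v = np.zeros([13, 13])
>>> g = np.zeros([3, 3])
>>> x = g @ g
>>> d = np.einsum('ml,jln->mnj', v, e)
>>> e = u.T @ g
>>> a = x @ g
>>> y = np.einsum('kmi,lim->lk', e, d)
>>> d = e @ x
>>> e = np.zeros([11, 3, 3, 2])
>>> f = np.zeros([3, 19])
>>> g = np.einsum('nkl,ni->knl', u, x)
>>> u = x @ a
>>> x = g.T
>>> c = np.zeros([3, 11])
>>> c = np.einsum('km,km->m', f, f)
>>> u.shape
(3, 3)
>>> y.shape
(13, 11)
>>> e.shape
(11, 3, 3, 2)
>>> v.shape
(13, 13)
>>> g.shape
(5, 3, 11)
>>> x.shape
(11, 3, 5)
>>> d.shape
(11, 5, 3)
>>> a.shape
(3, 3)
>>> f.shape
(3, 19)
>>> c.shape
(19,)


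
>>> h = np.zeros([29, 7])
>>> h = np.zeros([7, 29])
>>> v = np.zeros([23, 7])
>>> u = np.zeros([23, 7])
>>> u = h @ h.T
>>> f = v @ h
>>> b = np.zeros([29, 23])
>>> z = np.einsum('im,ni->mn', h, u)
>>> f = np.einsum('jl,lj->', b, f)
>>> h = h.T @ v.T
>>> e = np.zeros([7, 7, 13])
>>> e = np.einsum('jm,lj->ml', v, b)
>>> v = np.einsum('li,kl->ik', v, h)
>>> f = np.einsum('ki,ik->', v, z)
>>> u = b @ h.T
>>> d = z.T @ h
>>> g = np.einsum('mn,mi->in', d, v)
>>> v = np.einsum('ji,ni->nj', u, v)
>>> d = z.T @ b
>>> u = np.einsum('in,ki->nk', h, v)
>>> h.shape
(29, 23)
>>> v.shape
(7, 29)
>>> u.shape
(23, 7)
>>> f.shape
()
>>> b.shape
(29, 23)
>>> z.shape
(29, 7)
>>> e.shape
(7, 29)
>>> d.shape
(7, 23)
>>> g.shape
(29, 23)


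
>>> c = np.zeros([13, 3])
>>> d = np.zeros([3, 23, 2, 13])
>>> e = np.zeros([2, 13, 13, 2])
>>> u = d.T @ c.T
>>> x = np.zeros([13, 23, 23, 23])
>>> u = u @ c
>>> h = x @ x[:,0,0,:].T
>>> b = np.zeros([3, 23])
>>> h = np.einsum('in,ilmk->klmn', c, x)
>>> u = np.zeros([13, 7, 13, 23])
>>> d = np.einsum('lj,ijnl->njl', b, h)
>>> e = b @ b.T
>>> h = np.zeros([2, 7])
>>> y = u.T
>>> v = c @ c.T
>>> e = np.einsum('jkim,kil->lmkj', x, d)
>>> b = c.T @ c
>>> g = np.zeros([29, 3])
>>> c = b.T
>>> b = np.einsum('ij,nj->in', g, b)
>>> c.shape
(3, 3)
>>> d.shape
(23, 23, 3)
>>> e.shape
(3, 23, 23, 13)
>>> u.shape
(13, 7, 13, 23)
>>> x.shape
(13, 23, 23, 23)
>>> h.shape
(2, 7)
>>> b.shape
(29, 3)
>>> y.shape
(23, 13, 7, 13)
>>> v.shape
(13, 13)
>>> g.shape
(29, 3)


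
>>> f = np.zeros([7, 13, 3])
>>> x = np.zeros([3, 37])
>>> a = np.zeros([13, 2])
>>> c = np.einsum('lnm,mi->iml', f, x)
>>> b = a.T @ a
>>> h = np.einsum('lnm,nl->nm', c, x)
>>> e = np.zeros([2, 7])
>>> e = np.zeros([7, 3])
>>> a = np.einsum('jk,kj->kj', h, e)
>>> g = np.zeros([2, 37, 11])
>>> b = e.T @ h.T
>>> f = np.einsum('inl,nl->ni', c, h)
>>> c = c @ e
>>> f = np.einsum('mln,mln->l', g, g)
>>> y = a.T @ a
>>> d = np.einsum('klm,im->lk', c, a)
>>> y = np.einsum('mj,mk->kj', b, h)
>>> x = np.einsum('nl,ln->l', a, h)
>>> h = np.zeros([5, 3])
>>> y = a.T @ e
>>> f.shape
(37,)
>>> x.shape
(3,)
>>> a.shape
(7, 3)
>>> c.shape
(37, 3, 3)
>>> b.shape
(3, 3)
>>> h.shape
(5, 3)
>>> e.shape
(7, 3)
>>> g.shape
(2, 37, 11)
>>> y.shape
(3, 3)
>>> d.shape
(3, 37)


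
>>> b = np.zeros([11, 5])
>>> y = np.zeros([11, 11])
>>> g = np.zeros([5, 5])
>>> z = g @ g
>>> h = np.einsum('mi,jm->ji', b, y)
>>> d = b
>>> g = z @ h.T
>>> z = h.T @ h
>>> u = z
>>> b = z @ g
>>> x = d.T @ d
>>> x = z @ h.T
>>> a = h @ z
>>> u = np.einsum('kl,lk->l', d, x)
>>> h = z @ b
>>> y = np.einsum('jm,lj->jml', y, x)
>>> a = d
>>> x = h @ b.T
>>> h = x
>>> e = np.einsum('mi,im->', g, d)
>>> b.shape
(5, 11)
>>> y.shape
(11, 11, 5)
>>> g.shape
(5, 11)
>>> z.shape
(5, 5)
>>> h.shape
(5, 5)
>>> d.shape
(11, 5)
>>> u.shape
(5,)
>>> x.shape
(5, 5)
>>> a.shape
(11, 5)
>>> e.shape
()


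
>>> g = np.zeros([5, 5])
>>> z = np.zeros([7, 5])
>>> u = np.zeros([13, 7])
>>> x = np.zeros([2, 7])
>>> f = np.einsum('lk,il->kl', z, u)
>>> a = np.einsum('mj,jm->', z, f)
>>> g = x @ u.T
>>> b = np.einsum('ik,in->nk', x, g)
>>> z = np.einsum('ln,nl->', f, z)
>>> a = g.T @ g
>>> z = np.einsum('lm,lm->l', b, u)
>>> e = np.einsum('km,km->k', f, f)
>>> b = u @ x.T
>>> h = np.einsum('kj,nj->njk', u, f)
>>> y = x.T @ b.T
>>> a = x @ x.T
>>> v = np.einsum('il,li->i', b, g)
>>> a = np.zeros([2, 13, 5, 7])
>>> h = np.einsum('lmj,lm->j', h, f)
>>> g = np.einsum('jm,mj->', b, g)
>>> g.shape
()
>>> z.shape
(13,)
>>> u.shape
(13, 7)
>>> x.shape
(2, 7)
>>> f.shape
(5, 7)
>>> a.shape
(2, 13, 5, 7)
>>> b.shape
(13, 2)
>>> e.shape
(5,)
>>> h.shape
(13,)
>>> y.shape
(7, 13)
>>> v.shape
(13,)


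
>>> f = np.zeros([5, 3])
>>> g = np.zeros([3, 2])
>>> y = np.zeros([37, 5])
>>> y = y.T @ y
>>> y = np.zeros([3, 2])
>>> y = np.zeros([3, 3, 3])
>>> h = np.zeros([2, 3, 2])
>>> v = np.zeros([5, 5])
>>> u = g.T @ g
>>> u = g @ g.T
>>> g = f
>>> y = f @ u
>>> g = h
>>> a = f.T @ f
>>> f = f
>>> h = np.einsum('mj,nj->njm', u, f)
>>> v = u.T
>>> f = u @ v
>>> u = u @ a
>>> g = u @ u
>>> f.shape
(3, 3)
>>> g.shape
(3, 3)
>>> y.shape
(5, 3)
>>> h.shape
(5, 3, 3)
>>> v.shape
(3, 3)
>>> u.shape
(3, 3)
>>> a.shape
(3, 3)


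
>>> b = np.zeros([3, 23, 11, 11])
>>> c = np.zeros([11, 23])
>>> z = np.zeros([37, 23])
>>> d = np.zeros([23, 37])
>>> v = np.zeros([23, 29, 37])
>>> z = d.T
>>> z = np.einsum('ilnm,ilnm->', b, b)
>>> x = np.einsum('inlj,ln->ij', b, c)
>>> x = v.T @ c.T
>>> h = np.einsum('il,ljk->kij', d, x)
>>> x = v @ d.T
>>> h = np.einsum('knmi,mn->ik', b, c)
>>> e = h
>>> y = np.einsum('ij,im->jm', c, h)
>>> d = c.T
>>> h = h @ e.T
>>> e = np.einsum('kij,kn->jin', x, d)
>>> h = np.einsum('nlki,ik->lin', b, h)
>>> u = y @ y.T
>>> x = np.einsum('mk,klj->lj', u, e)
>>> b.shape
(3, 23, 11, 11)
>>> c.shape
(11, 23)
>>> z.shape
()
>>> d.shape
(23, 11)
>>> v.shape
(23, 29, 37)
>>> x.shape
(29, 11)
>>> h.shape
(23, 11, 3)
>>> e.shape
(23, 29, 11)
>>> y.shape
(23, 3)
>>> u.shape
(23, 23)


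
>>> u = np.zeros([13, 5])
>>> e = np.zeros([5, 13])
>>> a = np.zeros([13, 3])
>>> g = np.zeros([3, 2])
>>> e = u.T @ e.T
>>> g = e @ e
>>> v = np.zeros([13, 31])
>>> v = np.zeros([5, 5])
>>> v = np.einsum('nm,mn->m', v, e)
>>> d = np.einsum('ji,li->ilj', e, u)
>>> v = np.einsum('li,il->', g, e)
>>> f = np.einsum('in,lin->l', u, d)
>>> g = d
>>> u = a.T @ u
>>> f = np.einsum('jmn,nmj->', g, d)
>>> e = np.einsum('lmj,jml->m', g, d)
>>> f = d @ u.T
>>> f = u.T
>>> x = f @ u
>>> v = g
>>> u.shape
(3, 5)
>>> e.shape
(13,)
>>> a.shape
(13, 3)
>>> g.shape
(5, 13, 5)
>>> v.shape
(5, 13, 5)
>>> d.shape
(5, 13, 5)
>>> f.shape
(5, 3)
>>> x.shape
(5, 5)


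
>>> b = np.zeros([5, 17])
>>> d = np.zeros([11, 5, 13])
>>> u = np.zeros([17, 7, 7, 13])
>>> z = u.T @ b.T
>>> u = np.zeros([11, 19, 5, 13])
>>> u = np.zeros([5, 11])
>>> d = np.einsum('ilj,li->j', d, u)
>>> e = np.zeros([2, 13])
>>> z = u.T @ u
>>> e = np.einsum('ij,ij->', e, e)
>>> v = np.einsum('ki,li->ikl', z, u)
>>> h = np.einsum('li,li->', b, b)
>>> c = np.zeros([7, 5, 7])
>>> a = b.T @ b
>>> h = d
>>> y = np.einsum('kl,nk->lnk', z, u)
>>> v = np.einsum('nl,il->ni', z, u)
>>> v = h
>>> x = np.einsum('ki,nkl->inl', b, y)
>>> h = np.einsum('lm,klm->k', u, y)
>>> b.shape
(5, 17)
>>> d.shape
(13,)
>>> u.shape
(5, 11)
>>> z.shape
(11, 11)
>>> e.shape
()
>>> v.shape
(13,)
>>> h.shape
(11,)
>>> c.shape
(7, 5, 7)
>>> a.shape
(17, 17)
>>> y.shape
(11, 5, 11)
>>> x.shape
(17, 11, 11)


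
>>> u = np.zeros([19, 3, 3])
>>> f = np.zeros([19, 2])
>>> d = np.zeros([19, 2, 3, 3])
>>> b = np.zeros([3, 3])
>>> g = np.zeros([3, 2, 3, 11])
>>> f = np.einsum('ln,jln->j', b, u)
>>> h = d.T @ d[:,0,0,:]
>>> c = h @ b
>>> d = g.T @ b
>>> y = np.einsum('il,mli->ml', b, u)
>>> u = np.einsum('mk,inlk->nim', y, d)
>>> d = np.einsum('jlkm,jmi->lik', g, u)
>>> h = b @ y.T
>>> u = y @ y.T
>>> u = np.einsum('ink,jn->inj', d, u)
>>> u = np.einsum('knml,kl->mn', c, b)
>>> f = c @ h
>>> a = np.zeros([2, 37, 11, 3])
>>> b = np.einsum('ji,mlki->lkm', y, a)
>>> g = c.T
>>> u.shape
(2, 3)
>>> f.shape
(3, 3, 2, 19)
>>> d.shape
(2, 19, 3)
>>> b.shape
(37, 11, 2)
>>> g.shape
(3, 2, 3, 3)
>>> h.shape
(3, 19)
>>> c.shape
(3, 3, 2, 3)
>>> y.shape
(19, 3)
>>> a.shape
(2, 37, 11, 3)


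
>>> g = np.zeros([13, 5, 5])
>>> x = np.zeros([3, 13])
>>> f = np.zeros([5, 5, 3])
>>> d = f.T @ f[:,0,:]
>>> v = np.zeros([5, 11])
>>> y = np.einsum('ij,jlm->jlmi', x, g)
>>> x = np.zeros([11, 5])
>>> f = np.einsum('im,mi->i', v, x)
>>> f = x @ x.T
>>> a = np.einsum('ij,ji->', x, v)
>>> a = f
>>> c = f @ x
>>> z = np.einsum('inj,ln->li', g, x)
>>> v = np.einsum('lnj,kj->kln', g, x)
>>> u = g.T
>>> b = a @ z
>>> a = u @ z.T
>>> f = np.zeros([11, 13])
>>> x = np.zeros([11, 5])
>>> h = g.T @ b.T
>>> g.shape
(13, 5, 5)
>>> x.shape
(11, 5)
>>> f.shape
(11, 13)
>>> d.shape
(3, 5, 3)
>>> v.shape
(11, 13, 5)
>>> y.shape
(13, 5, 5, 3)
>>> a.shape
(5, 5, 11)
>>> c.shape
(11, 5)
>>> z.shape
(11, 13)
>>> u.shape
(5, 5, 13)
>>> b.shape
(11, 13)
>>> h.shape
(5, 5, 11)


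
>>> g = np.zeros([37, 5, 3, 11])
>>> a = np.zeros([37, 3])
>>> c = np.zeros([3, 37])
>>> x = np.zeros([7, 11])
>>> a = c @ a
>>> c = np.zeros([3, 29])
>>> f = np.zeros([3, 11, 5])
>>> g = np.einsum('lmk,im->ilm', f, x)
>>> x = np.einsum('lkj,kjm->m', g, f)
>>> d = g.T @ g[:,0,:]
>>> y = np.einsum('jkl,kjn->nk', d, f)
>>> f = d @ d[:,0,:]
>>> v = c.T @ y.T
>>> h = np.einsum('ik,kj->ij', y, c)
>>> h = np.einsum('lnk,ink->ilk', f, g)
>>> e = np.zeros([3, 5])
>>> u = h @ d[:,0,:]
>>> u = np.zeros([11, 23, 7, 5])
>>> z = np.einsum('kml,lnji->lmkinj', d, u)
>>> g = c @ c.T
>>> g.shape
(3, 3)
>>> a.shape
(3, 3)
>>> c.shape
(3, 29)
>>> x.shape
(5,)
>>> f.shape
(11, 3, 11)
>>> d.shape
(11, 3, 11)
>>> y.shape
(5, 3)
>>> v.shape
(29, 5)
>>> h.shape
(7, 11, 11)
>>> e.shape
(3, 5)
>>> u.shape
(11, 23, 7, 5)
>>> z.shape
(11, 3, 11, 5, 23, 7)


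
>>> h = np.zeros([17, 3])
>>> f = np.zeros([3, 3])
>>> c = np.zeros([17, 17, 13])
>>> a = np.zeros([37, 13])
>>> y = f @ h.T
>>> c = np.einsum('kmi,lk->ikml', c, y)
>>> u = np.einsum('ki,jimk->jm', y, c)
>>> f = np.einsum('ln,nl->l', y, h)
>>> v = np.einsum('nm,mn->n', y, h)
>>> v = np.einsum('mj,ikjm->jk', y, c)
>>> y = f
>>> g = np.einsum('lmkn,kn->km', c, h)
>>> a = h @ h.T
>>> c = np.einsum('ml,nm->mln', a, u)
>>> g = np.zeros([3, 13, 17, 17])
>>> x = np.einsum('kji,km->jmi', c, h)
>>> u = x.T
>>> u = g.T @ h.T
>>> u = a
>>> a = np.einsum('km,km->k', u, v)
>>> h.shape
(17, 3)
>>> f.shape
(3,)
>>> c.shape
(17, 17, 13)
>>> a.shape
(17,)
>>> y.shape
(3,)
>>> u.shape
(17, 17)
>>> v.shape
(17, 17)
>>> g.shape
(3, 13, 17, 17)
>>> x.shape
(17, 3, 13)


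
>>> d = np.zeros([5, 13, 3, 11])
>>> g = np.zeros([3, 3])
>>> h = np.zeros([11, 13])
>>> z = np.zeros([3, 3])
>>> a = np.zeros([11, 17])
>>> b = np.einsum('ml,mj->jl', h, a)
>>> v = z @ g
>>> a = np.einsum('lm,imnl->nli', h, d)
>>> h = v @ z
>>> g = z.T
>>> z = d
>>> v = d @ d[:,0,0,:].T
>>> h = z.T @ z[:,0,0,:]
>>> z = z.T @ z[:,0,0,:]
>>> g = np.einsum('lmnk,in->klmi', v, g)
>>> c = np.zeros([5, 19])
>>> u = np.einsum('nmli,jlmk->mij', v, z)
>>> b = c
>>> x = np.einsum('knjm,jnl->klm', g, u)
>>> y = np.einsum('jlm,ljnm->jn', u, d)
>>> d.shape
(5, 13, 3, 11)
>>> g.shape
(5, 5, 13, 3)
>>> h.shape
(11, 3, 13, 11)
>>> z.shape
(11, 3, 13, 11)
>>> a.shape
(3, 11, 5)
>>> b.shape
(5, 19)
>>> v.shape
(5, 13, 3, 5)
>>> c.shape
(5, 19)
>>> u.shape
(13, 5, 11)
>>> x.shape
(5, 11, 3)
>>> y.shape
(13, 3)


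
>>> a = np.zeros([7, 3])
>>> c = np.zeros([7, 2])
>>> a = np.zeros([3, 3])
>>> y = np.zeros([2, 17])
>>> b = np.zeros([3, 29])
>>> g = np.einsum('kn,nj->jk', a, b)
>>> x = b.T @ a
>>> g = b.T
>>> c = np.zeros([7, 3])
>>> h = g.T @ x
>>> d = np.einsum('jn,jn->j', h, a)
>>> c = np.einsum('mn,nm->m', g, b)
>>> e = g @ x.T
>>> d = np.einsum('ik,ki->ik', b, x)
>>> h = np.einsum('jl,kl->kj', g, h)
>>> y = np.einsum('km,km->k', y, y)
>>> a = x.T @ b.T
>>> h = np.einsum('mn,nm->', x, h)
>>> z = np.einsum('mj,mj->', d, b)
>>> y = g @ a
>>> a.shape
(3, 3)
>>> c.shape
(29,)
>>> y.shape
(29, 3)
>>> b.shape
(3, 29)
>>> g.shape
(29, 3)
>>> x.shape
(29, 3)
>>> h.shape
()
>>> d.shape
(3, 29)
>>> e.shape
(29, 29)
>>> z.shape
()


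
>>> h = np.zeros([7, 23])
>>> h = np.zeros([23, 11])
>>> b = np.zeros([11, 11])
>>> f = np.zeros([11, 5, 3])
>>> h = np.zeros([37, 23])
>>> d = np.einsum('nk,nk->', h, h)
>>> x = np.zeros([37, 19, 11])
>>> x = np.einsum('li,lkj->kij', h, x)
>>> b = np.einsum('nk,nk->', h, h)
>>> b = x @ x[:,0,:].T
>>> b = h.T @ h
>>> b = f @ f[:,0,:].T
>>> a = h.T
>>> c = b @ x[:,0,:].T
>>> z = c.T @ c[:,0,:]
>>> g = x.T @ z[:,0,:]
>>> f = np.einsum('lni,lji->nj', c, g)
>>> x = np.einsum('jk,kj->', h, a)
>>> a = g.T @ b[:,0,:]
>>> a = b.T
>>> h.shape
(37, 23)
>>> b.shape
(11, 5, 11)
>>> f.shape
(5, 23)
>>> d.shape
()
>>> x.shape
()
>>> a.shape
(11, 5, 11)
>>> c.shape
(11, 5, 19)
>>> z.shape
(19, 5, 19)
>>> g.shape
(11, 23, 19)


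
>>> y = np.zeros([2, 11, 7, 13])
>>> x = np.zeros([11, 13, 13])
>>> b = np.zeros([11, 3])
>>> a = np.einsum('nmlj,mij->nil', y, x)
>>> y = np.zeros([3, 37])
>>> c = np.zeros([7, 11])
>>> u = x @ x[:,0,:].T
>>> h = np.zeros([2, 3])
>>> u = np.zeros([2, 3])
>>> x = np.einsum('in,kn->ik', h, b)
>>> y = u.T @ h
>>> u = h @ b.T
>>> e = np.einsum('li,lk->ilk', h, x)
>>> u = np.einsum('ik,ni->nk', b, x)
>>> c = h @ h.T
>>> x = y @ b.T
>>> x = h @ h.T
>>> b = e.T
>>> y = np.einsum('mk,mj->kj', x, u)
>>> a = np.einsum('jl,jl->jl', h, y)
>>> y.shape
(2, 3)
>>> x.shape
(2, 2)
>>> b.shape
(11, 2, 3)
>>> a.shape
(2, 3)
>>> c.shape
(2, 2)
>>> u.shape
(2, 3)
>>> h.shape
(2, 3)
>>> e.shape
(3, 2, 11)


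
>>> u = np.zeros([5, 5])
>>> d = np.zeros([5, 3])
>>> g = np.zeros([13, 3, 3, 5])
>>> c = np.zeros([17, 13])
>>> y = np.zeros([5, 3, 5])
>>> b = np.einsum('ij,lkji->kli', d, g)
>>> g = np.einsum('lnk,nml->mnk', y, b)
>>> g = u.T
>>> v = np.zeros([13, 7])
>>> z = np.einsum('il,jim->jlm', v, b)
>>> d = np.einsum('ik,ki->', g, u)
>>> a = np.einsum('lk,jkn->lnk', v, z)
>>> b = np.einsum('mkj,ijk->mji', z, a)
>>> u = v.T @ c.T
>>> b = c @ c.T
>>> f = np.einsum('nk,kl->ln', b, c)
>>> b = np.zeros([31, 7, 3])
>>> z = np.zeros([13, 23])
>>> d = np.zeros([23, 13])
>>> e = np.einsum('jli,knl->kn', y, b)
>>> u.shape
(7, 17)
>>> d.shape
(23, 13)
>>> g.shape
(5, 5)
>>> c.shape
(17, 13)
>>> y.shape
(5, 3, 5)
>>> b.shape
(31, 7, 3)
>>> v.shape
(13, 7)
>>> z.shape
(13, 23)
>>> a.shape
(13, 5, 7)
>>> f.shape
(13, 17)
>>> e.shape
(31, 7)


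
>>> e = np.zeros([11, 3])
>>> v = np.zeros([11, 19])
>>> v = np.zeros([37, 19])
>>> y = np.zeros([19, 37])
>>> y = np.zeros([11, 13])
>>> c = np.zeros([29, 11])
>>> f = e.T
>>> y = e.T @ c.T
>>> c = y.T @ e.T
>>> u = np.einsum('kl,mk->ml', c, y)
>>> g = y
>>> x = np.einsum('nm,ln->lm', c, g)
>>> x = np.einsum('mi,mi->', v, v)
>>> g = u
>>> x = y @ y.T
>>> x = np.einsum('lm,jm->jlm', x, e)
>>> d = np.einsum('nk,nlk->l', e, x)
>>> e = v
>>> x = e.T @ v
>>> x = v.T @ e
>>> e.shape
(37, 19)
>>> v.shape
(37, 19)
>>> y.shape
(3, 29)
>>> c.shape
(29, 11)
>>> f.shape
(3, 11)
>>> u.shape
(3, 11)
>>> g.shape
(3, 11)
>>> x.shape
(19, 19)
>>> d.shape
(3,)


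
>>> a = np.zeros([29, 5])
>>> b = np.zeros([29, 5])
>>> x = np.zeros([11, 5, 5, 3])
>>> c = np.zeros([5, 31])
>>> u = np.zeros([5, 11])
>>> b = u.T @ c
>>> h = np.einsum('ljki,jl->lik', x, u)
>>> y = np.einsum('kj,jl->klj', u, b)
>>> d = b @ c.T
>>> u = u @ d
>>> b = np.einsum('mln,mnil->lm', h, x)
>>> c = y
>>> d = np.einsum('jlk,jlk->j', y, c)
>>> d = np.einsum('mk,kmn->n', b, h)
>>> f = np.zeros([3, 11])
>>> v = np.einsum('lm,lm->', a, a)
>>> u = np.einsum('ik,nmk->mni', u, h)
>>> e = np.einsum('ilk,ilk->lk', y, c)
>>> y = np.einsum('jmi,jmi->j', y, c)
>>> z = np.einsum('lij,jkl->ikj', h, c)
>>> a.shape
(29, 5)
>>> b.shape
(3, 11)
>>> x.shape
(11, 5, 5, 3)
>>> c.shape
(5, 31, 11)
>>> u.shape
(3, 11, 5)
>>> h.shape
(11, 3, 5)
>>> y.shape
(5,)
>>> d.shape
(5,)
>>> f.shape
(3, 11)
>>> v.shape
()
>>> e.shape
(31, 11)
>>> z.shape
(3, 31, 5)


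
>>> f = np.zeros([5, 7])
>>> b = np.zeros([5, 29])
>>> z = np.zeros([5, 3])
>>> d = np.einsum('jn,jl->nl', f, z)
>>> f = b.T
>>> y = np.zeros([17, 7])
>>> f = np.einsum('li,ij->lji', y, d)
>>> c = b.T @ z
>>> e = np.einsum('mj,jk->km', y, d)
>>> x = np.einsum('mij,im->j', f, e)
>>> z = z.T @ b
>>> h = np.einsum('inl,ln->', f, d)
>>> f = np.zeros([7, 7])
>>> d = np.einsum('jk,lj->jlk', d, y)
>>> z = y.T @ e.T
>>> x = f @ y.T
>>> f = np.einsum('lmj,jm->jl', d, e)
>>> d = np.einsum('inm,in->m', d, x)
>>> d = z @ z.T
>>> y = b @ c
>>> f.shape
(3, 7)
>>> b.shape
(5, 29)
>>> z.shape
(7, 3)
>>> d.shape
(7, 7)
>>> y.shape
(5, 3)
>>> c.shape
(29, 3)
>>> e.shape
(3, 17)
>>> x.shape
(7, 17)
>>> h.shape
()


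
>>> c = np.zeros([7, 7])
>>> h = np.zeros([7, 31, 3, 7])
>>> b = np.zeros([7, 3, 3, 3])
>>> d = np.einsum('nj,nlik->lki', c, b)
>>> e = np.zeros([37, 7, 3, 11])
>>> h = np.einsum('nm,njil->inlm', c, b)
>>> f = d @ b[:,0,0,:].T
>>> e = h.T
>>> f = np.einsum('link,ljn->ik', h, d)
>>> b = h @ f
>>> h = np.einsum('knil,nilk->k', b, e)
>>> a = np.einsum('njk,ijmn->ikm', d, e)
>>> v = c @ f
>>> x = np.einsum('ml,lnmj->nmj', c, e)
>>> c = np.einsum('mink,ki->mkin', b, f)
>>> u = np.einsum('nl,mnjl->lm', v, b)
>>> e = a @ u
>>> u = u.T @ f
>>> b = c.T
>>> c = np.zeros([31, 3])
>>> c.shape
(31, 3)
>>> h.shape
(3,)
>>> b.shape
(3, 7, 7, 3)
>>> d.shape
(3, 3, 3)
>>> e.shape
(7, 3, 3)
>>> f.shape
(7, 7)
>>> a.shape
(7, 3, 7)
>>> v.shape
(7, 7)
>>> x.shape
(3, 7, 3)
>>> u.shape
(3, 7)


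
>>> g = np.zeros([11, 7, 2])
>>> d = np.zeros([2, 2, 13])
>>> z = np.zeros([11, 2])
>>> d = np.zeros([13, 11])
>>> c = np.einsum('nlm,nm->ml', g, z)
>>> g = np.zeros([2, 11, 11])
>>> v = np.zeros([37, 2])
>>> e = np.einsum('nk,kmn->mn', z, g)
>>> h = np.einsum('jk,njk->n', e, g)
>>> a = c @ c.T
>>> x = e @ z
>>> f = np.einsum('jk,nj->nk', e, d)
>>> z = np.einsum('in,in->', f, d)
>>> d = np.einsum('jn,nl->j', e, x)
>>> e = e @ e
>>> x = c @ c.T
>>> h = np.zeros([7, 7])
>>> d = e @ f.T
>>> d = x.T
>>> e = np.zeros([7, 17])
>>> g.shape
(2, 11, 11)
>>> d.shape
(2, 2)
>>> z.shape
()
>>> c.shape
(2, 7)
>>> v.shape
(37, 2)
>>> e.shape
(7, 17)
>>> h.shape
(7, 7)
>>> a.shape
(2, 2)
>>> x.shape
(2, 2)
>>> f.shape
(13, 11)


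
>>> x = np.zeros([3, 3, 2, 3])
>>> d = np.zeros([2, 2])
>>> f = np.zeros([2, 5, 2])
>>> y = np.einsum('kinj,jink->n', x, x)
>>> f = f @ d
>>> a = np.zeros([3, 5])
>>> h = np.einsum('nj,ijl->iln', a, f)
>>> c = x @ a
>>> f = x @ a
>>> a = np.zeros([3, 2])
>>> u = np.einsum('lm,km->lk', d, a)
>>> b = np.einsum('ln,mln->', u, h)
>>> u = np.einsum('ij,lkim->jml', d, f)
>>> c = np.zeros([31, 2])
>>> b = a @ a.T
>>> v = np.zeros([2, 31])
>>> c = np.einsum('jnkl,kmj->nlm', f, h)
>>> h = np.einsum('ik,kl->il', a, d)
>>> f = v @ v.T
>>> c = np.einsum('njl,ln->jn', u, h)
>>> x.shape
(3, 3, 2, 3)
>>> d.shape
(2, 2)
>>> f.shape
(2, 2)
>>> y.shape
(2,)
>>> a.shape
(3, 2)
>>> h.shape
(3, 2)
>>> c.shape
(5, 2)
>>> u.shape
(2, 5, 3)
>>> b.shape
(3, 3)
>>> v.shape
(2, 31)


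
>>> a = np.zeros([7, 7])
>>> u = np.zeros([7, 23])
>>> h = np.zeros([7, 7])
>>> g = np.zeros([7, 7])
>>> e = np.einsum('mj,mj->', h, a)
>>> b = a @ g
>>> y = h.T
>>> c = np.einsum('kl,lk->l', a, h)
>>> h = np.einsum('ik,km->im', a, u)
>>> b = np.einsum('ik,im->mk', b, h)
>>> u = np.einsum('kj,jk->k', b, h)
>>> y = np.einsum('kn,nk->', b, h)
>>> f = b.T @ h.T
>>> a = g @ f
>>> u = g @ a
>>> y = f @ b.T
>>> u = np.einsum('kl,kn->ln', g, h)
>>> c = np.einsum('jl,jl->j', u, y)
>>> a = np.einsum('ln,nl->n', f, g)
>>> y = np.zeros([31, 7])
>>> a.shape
(7,)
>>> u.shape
(7, 23)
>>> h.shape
(7, 23)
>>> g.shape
(7, 7)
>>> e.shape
()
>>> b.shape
(23, 7)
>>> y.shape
(31, 7)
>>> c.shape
(7,)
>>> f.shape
(7, 7)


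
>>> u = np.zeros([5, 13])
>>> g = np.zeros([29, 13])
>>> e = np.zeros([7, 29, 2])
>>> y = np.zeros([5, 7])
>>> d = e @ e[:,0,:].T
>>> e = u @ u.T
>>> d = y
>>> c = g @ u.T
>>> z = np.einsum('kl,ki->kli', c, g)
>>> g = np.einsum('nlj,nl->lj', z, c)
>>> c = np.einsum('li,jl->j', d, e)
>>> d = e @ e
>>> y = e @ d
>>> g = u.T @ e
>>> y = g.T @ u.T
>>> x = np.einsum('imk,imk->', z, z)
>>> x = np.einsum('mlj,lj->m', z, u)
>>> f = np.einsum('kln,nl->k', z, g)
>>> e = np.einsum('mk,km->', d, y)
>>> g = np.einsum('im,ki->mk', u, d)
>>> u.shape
(5, 13)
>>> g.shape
(13, 5)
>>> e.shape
()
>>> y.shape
(5, 5)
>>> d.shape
(5, 5)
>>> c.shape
(5,)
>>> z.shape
(29, 5, 13)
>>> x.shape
(29,)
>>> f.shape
(29,)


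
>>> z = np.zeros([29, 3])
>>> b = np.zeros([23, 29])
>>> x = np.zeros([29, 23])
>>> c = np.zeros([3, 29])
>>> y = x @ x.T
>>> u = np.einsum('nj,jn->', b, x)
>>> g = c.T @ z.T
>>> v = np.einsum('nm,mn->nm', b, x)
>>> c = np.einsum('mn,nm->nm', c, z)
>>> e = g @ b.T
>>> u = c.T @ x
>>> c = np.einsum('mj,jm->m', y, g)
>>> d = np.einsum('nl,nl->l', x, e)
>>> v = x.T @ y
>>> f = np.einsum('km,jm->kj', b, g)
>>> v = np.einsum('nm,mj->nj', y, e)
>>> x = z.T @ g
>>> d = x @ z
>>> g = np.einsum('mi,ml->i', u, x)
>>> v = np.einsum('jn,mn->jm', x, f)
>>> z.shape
(29, 3)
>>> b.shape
(23, 29)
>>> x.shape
(3, 29)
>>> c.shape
(29,)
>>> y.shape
(29, 29)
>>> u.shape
(3, 23)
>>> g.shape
(23,)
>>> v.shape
(3, 23)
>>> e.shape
(29, 23)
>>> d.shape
(3, 3)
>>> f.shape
(23, 29)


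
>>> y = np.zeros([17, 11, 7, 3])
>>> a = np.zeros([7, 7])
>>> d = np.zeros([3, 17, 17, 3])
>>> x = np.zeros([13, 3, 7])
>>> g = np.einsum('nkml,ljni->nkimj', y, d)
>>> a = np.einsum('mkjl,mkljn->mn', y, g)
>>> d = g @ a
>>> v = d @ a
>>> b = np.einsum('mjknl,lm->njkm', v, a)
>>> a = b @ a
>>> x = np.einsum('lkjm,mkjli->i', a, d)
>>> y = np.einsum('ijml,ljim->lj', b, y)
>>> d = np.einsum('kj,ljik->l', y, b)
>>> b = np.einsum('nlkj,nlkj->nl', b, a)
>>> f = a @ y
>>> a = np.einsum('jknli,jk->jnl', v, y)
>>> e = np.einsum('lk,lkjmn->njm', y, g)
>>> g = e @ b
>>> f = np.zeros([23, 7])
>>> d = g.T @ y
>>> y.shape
(17, 11)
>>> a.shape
(17, 3, 7)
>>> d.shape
(11, 3, 11)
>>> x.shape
(17,)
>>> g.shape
(17, 3, 11)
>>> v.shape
(17, 11, 3, 7, 17)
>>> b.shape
(7, 11)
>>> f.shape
(23, 7)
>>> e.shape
(17, 3, 7)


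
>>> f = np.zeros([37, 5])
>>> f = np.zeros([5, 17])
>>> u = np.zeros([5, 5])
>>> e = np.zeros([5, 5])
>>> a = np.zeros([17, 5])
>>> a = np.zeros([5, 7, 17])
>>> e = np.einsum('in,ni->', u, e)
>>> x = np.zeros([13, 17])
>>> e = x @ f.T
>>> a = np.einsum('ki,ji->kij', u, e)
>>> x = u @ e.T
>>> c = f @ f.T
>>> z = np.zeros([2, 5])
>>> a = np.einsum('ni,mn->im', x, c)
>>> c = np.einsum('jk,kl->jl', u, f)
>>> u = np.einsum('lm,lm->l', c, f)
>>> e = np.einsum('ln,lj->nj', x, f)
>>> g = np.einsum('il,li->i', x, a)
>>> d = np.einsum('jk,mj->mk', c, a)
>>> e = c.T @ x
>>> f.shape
(5, 17)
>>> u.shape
(5,)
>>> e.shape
(17, 13)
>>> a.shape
(13, 5)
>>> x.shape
(5, 13)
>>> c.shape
(5, 17)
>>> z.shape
(2, 5)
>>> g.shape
(5,)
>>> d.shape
(13, 17)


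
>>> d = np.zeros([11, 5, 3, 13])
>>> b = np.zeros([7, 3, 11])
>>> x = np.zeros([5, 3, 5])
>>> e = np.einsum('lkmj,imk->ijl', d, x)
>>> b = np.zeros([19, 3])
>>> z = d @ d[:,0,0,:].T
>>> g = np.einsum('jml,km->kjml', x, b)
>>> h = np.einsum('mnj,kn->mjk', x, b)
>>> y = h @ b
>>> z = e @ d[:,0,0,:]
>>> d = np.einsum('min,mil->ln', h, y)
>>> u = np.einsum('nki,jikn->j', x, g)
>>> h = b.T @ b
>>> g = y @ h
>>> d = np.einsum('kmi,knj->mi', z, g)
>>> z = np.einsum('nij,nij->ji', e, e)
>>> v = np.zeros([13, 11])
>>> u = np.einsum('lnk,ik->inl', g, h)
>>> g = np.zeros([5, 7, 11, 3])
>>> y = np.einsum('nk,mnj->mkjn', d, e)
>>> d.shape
(13, 13)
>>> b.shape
(19, 3)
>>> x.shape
(5, 3, 5)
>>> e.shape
(5, 13, 11)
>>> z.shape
(11, 13)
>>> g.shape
(5, 7, 11, 3)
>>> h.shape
(3, 3)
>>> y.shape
(5, 13, 11, 13)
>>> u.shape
(3, 5, 5)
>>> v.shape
(13, 11)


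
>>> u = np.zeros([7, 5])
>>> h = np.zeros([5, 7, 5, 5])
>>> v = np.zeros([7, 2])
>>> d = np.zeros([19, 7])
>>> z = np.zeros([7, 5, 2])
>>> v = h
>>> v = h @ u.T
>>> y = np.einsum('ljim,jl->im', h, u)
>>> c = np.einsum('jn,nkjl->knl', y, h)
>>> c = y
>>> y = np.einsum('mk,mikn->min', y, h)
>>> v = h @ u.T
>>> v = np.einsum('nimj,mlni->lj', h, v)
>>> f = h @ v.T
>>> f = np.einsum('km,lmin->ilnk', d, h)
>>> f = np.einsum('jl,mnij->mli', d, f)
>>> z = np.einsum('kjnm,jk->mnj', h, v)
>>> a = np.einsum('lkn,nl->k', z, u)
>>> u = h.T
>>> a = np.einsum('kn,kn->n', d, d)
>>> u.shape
(5, 5, 7, 5)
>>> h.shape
(5, 7, 5, 5)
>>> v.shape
(7, 5)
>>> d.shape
(19, 7)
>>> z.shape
(5, 5, 7)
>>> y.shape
(5, 7, 5)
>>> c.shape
(5, 5)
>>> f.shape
(5, 7, 5)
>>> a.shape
(7,)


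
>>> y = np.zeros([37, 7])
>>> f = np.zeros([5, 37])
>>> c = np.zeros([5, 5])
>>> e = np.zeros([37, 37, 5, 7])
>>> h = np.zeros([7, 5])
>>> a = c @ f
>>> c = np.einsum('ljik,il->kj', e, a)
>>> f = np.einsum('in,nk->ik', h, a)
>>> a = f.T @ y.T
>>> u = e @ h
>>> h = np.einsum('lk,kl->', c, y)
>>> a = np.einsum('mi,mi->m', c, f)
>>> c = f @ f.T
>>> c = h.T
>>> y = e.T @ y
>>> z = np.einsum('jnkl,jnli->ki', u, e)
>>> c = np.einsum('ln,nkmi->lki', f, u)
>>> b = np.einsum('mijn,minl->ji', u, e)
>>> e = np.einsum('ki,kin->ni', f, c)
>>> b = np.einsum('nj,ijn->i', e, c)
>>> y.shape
(7, 5, 37, 7)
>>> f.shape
(7, 37)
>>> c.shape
(7, 37, 5)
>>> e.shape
(5, 37)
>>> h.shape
()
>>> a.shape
(7,)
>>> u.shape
(37, 37, 5, 5)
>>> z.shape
(5, 7)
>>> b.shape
(7,)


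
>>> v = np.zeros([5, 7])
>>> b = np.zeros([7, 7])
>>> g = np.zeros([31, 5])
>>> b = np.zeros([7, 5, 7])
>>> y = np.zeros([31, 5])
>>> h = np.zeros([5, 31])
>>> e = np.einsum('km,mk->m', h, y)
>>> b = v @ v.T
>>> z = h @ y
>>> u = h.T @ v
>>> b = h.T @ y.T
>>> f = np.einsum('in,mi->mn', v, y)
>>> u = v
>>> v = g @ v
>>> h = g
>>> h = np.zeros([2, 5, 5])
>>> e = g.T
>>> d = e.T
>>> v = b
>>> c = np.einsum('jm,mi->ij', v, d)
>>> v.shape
(31, 31)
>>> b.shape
(31, 31)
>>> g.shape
(31, 5)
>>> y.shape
(31, 5)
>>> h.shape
(2, 5, 5)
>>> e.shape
(5, 31)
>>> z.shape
(5, 5)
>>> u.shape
(5, 7)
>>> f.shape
(31, 7)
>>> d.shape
(31, 5)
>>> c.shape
(5, 31)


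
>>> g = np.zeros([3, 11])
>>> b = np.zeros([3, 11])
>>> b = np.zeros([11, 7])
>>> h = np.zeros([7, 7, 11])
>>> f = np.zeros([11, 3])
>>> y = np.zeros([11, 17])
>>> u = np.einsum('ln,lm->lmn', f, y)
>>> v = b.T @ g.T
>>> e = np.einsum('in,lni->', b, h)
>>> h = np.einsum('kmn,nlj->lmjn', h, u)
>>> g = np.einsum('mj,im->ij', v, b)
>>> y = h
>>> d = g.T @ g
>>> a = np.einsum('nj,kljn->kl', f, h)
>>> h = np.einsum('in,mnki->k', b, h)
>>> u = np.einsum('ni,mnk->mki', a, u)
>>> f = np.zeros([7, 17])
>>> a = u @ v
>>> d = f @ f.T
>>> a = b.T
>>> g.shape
(11, 3)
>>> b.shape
(11, 7)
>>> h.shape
(3,)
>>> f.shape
(7, 17)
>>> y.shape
(17, 7, 3, 11)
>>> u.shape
(11, 3, 7)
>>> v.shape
(7, 3)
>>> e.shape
()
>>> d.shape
(7, 7)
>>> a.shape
(7, 11)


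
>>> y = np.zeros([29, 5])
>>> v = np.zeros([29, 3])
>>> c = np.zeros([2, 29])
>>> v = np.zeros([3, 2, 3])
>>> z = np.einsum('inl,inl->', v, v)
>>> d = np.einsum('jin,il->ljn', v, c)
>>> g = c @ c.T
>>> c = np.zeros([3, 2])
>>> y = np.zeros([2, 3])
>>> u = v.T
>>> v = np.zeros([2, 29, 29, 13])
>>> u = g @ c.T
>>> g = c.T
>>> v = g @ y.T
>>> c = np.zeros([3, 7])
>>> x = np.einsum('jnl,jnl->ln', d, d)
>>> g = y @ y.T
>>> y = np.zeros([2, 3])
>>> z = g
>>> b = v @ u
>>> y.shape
(2, 3)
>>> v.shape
(2, 2)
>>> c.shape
(3, 7)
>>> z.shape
(2, 2)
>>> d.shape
(29, 3, 3)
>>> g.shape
(2, 2)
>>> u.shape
(2, 3)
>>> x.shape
(3, 3)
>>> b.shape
(2, 3)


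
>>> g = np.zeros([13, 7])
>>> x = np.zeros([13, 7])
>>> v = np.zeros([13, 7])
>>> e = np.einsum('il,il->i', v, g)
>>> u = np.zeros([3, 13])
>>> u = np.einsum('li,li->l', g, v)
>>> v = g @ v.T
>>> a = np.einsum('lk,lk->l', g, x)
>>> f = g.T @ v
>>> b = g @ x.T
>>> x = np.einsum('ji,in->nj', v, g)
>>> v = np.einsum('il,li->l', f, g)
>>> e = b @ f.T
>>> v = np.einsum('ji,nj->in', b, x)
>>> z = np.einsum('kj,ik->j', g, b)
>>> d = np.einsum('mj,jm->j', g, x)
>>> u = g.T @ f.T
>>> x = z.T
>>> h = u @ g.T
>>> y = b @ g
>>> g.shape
(13, 7)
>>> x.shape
(7,)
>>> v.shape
(13, 7)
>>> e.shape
(13, 7)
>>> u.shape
(7, 7)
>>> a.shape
(13,)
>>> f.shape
(7, 13)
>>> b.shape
(13, 13)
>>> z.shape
(7,)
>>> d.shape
(7,)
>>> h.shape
(7, 13)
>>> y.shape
(13, 7)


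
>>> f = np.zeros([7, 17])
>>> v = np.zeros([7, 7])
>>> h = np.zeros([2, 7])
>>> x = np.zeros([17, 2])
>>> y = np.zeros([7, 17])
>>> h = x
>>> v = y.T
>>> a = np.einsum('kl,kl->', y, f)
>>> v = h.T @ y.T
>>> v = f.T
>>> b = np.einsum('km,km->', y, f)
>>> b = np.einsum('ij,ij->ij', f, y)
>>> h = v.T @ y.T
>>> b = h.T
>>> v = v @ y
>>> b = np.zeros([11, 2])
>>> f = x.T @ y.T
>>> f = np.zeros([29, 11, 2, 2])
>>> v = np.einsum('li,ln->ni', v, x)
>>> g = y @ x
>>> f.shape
(29, 11, 2, 2)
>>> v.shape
(2, 17)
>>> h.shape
(7, 7)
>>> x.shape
(17, 2)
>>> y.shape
(7, 17)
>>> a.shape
()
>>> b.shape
(11, 2)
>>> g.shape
(7, 2)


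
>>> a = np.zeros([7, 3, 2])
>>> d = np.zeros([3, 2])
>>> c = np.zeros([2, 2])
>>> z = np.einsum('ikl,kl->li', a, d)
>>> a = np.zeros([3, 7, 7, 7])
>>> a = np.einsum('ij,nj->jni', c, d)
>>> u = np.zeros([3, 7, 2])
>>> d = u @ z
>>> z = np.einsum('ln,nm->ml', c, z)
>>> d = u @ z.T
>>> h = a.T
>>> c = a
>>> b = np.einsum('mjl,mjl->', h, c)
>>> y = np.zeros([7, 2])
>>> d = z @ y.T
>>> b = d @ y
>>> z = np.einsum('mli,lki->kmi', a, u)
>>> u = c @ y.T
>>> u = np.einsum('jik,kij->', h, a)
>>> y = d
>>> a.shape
(2, 3, 2)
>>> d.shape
(7, 7)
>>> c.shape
(2, 3, 2)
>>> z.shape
(7, 2, 2)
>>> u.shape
()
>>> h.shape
(2, 3, 2)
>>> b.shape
(7, 2)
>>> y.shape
(7, 7)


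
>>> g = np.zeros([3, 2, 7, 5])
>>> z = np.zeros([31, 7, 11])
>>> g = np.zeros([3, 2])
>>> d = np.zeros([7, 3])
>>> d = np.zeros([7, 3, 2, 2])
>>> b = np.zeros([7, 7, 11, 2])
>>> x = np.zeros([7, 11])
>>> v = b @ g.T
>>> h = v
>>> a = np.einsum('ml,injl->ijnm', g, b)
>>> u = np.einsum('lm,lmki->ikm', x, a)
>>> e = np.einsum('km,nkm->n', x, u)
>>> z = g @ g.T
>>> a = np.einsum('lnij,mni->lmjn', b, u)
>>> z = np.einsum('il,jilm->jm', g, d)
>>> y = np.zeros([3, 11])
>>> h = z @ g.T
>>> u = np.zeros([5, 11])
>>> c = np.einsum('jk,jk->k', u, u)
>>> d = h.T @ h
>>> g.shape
(3, 2)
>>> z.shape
(7, 2)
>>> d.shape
(3, 3)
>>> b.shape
(7, 7, 11, 2)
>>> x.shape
(7, 11)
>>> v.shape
(7, 7, 11, 3)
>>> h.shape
(7, 3)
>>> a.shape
(7, 3, 2, 7)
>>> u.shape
(5, 11)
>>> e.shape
(3,)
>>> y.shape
(3, 11)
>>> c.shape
(11,)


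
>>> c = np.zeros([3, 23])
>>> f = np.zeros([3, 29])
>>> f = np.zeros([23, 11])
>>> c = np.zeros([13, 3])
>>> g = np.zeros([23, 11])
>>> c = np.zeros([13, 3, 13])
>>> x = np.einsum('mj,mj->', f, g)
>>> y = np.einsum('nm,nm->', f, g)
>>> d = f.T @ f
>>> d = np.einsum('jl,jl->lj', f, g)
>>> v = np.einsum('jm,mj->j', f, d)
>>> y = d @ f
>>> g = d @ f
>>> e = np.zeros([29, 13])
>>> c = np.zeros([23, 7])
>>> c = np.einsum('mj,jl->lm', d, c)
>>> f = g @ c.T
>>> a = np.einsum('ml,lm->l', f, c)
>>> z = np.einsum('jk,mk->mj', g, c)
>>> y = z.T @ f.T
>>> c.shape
(7, 11)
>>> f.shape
(11, 7)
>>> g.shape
(11, 11)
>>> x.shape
()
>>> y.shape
(11, 11)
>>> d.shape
(11, 23)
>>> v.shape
(23,)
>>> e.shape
(29, 13)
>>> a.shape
(7,)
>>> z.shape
(7, 11)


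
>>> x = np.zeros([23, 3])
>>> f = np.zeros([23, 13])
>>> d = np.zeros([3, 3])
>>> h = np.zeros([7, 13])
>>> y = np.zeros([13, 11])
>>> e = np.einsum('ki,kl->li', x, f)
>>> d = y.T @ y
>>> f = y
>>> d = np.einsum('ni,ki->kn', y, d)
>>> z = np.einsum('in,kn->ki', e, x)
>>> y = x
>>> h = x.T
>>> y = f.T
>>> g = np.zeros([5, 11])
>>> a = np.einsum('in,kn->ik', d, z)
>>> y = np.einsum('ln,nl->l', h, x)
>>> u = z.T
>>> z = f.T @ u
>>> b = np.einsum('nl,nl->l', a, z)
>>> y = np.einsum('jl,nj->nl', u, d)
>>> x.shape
(23, 3)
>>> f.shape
(13, 11)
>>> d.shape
(11, 13)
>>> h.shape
(3, 23)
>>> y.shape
(11, 23)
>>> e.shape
(13, 3)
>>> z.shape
(11, 23)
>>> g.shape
(5, 11)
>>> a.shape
(11, 23)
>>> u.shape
(13, 23)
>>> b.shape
(23,)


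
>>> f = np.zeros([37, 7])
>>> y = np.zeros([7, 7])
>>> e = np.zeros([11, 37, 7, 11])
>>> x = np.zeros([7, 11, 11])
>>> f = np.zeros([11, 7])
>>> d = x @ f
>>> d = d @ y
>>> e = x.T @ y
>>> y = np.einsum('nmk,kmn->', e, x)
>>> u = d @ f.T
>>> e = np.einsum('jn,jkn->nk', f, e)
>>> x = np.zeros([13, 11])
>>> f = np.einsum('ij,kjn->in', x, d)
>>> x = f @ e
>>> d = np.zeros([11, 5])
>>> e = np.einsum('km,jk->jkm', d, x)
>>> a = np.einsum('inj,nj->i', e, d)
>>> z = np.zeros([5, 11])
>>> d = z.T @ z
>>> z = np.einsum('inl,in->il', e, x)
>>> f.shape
(13, 7)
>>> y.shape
()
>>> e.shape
(13, 11, 5)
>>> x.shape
(13, 11)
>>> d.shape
(11, 11)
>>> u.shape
(7, 11, 11)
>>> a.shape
(13,)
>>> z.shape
(13, 5)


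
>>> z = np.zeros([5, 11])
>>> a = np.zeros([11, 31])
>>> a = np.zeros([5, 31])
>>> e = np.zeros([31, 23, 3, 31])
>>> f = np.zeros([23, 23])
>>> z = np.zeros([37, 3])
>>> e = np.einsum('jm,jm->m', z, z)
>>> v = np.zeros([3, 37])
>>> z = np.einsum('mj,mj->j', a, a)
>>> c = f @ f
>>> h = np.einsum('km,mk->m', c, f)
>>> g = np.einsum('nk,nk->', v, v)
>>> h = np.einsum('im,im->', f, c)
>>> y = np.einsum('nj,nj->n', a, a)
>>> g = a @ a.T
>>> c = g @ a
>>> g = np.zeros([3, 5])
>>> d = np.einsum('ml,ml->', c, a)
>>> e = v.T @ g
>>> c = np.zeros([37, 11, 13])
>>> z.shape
(31,)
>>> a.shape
(5, 31)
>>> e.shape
(37, 5)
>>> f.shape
(23, 23)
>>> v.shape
(3, 37)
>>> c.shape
(37, 11, 13)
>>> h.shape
()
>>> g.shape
(3, 5)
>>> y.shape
(5,)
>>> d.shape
()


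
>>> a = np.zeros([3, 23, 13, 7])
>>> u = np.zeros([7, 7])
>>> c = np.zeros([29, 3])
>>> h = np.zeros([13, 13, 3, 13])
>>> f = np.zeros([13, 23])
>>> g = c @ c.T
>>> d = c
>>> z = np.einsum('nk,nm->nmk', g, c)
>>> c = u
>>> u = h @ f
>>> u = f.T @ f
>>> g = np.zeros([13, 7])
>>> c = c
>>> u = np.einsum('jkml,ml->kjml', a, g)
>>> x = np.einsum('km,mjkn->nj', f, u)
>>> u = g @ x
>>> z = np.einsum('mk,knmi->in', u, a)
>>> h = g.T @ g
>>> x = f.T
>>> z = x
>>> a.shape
(3, 23, 13, 7)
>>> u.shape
(13, 3)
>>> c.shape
(7, 7)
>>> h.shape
(7, 7)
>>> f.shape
(13, 23)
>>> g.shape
(13, 7)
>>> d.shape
(29, 3)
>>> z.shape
(23, 13)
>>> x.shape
(23, 13)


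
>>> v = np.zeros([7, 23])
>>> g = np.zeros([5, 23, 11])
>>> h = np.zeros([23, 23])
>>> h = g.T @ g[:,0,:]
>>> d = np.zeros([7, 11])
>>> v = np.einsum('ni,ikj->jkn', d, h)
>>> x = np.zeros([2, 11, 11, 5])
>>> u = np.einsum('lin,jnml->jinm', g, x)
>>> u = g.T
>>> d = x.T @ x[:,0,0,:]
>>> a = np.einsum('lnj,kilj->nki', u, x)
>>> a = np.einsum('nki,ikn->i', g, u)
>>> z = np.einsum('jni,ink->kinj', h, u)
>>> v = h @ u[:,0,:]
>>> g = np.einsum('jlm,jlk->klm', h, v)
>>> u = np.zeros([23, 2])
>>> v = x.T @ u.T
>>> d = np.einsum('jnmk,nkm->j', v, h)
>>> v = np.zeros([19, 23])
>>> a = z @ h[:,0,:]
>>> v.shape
(19, 23)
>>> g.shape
(5, 23, 11)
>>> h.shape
(11, 23, 11)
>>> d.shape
(5,)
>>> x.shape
(2, 11, 11, 5)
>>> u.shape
(23, 2)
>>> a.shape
(5, 11, 23, 11)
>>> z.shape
(5, 11, 23, 11)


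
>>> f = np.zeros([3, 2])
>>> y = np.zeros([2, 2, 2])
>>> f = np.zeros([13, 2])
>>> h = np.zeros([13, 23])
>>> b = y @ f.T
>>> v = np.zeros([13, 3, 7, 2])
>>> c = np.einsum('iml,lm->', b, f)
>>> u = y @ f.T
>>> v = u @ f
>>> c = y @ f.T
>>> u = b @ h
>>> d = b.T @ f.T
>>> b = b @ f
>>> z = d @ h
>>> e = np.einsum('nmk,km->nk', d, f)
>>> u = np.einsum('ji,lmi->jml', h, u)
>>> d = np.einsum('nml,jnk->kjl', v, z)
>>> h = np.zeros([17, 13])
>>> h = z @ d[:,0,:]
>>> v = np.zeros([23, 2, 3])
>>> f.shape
(13, 2)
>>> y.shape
(2, 2, 2)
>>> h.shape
(13, 2, 2)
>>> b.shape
(2, 2, 2)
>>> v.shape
(23, 2, 3)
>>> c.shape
(2, 2, 13)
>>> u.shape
(13, 2, 2)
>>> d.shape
(23, 13, 2)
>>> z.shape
(13, 2, 23)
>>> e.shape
(13, 13)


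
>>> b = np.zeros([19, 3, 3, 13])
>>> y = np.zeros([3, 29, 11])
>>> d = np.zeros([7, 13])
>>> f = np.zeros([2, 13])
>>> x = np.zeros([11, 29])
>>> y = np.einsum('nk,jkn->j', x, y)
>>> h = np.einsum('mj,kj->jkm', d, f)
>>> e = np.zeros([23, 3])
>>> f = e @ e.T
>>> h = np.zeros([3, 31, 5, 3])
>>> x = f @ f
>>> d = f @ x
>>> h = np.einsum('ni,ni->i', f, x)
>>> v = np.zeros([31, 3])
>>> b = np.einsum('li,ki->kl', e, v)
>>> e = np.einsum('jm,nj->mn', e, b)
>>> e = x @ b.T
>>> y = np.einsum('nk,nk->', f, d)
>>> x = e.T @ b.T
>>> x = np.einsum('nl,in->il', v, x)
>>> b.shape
(31, 23)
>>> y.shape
()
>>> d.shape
(23, 23)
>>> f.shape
(23, 23)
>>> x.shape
(31, 3)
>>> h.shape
(23,)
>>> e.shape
(23, 31)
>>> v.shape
(31, 3)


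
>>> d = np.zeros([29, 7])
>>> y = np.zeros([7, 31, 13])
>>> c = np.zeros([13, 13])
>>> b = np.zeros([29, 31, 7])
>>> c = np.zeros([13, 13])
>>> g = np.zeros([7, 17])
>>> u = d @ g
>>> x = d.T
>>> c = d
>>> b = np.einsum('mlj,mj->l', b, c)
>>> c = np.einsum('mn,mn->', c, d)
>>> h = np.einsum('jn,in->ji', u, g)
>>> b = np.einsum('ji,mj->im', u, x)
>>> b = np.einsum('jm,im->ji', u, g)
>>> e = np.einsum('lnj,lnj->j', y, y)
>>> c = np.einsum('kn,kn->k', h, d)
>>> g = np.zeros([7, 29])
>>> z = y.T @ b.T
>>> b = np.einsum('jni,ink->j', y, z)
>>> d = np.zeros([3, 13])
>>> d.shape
(3, 13)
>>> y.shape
(7, 31, 13)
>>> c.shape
(29,)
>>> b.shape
(7,)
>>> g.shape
(7, 29)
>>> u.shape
(29, 17)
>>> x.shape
(7, 29)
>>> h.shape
(29, 7)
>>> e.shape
(13,)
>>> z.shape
(13, 31, 29)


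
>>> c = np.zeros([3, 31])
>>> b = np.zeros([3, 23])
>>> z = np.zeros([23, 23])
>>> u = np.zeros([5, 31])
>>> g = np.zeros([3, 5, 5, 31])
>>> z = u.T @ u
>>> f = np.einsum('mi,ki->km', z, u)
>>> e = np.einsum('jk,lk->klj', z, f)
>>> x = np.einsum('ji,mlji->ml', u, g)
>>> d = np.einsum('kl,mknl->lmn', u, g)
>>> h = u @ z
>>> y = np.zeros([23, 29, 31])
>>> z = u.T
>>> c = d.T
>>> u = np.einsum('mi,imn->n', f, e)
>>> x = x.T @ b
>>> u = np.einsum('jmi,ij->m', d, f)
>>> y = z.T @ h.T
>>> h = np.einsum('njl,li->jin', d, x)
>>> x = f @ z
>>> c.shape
(5, 3, 31)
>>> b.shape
(3, 23)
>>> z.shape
(31, 5)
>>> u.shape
(3,)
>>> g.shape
(3, 5, 5, 31)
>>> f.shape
(5, 31)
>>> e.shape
(31, 5, 31)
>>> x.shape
(5, 5)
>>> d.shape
(31, 3, 5)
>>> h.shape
(3, 23, 31)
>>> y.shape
(5, 5)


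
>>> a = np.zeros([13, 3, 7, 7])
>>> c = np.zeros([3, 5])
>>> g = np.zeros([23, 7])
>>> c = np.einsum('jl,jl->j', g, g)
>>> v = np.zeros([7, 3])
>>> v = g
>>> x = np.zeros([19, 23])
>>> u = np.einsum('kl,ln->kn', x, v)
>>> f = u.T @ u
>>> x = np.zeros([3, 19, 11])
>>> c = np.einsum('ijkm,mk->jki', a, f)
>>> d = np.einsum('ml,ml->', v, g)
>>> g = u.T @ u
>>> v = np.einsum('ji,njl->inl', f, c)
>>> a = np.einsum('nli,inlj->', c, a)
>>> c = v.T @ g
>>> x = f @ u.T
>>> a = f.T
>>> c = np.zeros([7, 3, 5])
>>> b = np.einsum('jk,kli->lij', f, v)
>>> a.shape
(7, 7)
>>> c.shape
(7, 3, 5)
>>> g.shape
(7, 7)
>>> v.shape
(7, 3, 13)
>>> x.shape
(7, 19)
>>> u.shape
(19, 7)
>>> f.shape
(7, 7)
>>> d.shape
()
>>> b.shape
(3, 13, 7)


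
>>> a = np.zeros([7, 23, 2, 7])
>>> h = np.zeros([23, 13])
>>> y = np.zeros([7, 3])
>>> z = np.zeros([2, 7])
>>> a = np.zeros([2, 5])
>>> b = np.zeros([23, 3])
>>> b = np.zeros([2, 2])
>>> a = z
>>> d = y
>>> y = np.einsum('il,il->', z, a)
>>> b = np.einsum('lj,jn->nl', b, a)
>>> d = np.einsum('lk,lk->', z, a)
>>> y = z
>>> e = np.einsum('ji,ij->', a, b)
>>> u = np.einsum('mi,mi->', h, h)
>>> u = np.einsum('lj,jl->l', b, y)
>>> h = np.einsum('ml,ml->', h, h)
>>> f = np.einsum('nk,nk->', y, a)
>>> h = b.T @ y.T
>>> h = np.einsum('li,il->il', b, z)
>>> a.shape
(2, 7)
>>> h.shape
(2, 7)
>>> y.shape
(2, 7)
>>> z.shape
(2, 7)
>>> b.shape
(7, 2)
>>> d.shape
()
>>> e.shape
()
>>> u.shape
(7,)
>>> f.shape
()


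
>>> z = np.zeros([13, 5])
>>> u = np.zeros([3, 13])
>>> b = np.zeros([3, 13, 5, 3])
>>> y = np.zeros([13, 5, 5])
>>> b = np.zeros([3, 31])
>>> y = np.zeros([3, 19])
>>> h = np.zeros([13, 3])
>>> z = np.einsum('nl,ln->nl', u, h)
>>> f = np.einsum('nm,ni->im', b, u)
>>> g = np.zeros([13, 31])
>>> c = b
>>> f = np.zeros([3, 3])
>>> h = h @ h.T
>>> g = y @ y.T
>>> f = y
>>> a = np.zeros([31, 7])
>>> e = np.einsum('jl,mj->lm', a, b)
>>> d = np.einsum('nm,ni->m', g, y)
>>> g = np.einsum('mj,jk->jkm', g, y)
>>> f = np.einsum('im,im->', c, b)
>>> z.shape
(3, 13)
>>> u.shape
(3, 13)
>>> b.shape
(3, 31)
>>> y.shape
(3, 19)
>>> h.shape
(13, 13)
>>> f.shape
()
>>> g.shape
(3, 19, 3)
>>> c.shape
(3, 31)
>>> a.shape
(31, 7)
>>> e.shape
(7, 3)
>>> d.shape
(3,)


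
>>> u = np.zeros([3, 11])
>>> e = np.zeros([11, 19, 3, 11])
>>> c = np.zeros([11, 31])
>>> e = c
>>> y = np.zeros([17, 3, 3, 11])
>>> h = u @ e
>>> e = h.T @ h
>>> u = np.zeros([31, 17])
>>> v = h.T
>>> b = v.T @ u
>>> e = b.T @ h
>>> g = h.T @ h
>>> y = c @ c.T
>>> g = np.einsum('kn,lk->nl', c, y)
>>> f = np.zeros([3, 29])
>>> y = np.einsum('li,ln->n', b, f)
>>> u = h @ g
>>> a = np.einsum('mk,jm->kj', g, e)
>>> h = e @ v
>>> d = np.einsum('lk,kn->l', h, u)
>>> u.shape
(3, 11)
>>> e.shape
(17, 31)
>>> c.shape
(11, 31)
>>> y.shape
(29,)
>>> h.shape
(17, 3)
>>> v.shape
(31, 3)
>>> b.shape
(3, 17)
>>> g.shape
(31, 11)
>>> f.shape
(3, 29)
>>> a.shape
(11, 17)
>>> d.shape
(17,)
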